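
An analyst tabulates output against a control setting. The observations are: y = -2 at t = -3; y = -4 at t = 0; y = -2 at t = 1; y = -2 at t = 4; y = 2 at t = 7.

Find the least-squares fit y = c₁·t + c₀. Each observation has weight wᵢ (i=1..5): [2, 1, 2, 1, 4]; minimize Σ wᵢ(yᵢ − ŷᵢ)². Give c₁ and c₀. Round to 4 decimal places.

Entries of AᵀWA: Σwᵢ·t·t = 232, Σwᵢ·t = 28, Σwᵢ·1 = 10.
And Σwᵢ·t·y = 56, Σwᵢ·y = -6.
det = 232·10 − 28² = 1536.
c₁ = (56·10 − 28·(-6))/1536 = 91/192; c₀ = (232·(-6) − 28·56)/1536 = -185/96.

c₁ = 0.4740, c₀ = -1.9271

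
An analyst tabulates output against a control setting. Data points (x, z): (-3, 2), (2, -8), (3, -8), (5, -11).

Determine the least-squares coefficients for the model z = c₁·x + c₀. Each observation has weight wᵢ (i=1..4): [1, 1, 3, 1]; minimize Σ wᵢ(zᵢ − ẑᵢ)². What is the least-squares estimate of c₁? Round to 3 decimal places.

MᵀWM·[c₁, c₀]ᵀ = MᵀWz reads: 65·c₁ + 13·c₀ = -149;  13·c₁ + 6·c₀ = -41.
Δ = 65·6 − 13² = 221.
c₁ = ((-149)·6 − 13·(-41))/221 = -361/221; c₀ = (65·(-41) − 13·(-149))/221 = -56/17.

c₁ = -1.633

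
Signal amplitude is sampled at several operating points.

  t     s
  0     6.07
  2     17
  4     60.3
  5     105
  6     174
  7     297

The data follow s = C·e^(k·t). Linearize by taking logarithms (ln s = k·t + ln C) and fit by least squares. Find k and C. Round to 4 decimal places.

k = 0.5639, C = 5.9581

Let Y = ln s. Fitting Y = k·t + ln C by least squares:
XᵀX = [[130.0000, 24.0000]; [24.0000, 6]], rhs = [116.1440, 24.2427]ᵀ  (here Σt = 24.0000, Σ(t)² = 130.0000, Σln s = 24.2427, Σt·ln s = 116.1440).
Solving (det = 204.0000): k = 0.56392, ln C = 1.78475, so C = exp(1.78475) = 5.95807.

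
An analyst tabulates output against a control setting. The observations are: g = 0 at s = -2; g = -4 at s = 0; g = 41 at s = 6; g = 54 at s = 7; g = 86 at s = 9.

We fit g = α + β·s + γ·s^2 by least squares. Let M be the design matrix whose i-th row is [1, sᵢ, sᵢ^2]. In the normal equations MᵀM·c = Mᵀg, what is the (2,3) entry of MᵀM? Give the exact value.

1280

Row 2 ↔ basis s, column 3 ↔ basis s^2, so (MᵀM)_{2,3} = Σᵢ (s)·(s^2) = (-2)·(4) + (0)·(0) + (6)·(36) + (7)·(49) + (9)·(81) = 1280.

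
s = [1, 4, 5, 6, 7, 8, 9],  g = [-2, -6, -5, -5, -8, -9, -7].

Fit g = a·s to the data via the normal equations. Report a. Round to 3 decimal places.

The normal system AᵀA·[a]ᵀ = Aᵀg is [[272]]·[a]ᵀ = [-272]ᵀ.
Hence a = -272 / 272 ≈ -1.

a = -1.000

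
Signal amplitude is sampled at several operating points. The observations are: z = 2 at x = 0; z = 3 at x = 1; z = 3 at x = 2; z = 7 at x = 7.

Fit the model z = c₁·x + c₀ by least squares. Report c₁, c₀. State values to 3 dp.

The normal system MᵀM·[c₁, c₀]ᵀ = Mᵀz is [[54, 10]; [10, 4]]·[c₁, c₀]ᵀ = [58, 15]ᵀ.
Δ = 54·4 − 10² = 116.
c₁ = (58·4 − 10·15)/116 = 41/58; c₀ = (54·15 − 10·58)/116 = 115/58.

c₁ = 0.707, c₀ = 1.983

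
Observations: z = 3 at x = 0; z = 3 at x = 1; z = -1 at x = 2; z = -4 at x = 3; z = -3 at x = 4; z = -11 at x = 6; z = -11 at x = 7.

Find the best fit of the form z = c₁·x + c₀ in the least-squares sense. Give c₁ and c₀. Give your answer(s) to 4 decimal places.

c₁ = -2.2101, c₀ = 3.8333

MᵀM·[c₁, c₀]ᵀ = Mᵀz reads: 115·c₁ + 23·c₀ = -166;  23·c₁ + 7·c₀ = -24.
(Σx·x = 115, Σx = 23, Σ1 = 7, Σx·z = -166, Σz = -24.)
Eliminating c₀: 7·(row 1) − 23·(row 2) gives 276·c₁ = 7·(-166) − 23·(-24) = -610, so c₁ = -305/138.
Then c₀ = ((-24) − 23·(-305/138))/7 = 23/6.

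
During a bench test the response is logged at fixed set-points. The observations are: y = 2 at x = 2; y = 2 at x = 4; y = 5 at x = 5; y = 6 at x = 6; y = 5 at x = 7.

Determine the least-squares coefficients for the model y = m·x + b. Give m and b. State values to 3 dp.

From the data, Σx·x = 130, Σx = 24, Σ1 = 5.
Moment sums: Σx·y = 108, Σy = 20.
Normal equations: [[130, 24]; [24, 5]]·[m, b]ᵀ = [108, 20]ᵀ.
Determinant 130·5 − 24² = 74.
m = (108·5 − 24·20)/74 = 30/37; b = (130·20 − 24·108)/74 = 4/37.

m = 0.811, b = 0.108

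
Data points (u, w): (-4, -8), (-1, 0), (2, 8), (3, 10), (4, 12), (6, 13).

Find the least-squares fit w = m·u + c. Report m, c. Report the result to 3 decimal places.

Normal-equation sums: Σu·u = 82, Σu = 10, Σ1 = 6.
And Σu·w = 204, Σw = 35.
XᵀX·[m, c]ᵀ = Xᵀw becomes [[82, 10]; [10, 6]]·[m, c]ᵀ = [204, 35]ᵀ.
Determinant 82·6 − 10² = 392.
m = (204·6 − 10·35)/392 = 437/196; c = (82·35 − 10·204)/392 = 415/196.

m = 2.230, c = 2.117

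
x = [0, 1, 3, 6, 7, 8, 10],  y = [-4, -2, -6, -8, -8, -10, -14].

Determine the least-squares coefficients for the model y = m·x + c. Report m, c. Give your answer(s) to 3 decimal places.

Setting ∂/∂m … = 0 gives: 259·m + 35·c = -344;  35·m + 7·c = -52.
det = 259·7 − 35² = 588.
m = ((-344)·7 − 35·(-52))/588 = -1; c = (259·(-52) − 35·(-344))/588 = -17/7.

m = -1.000, c = -2.429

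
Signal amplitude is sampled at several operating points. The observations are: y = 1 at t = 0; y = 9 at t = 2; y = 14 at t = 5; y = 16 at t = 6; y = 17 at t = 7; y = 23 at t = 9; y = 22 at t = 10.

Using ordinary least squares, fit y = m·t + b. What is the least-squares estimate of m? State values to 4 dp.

m = 2.0809

Setting ∂/∂m … = 0 gives: 295·m + 39·b = 730;  39·m + 7·b = 102.
Δ = 295·7 − 39² = 544.
m = (730·7 − 39·102)/544 = 283/136; b = (295·102 − 39·730)/544 = 405/136.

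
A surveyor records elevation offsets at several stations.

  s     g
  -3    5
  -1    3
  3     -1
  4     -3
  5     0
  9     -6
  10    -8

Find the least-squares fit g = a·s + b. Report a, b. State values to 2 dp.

a = -0.94, b = 2.19

Compute the Gram sums: Σs·s = 241, Σs = 27, Σ1 = 7.
And Σs·g = -167, Σg = -10.
So AᵀA·[a, b]ᵀ = Aᵀg: [[241, 27]; [27, 7]]·[a, b]ᵀ = [-167, -10]ᵀ.
Eliminating b: 7·(row 1) − 27·(row 2) gives 958·a = 7·(-167) − 27·(-10) = -899, so a = -899/958.
Then b = ((-10) − 27·(-899/958))/7 = 2099/958.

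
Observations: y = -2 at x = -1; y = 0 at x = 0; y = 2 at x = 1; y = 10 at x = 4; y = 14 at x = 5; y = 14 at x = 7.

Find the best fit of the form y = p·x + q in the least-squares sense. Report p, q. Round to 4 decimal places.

Sums needed: Σx·x = 92, Σx = 16, Σ1 = 6.
For Mᵀy: Σx·y = 212, Σy = 38.
Eliminating q: 6·(row 1) − 16·(row 2) gives 296·p = 6·212 − 16·38 = 664, so p = 83/37.
Then q = (38 − 16·(83/37))/6 = 13/37.

p = 2.2432, q = 0.3514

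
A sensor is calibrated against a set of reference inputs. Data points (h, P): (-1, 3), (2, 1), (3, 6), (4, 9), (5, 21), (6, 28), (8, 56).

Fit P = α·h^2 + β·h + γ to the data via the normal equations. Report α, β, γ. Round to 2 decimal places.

α = 1.07, β = -1.65, γ = 0.27

From the data, Σh^2·h^2 = 6371, Σh^2·h = 951, Σh^2 = 155, Σh·h = 155, Σh = 27, Σ1 = 7.
Right-hand side: Σh^2·P = 5322, Σh·P = 774, ΣP = 124.
Solving the 3×3 system (Gaussian elimination) gives α = 23269/21658, β = -35643/21658, γ = 421/1547.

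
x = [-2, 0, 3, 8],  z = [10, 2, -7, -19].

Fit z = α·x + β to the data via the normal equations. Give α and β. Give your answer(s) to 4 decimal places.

Normal-equation sums: Σx·x = 77, Σx = 9, Σ1 = 4.
For Mᵀz: Σx·z = -193, Σz = -14.
Eliminating β: 4·(row 1) − 9·(row 2) gives 227·α = 4·(-193) − 9·(-14) = -646, so α = -646/227.
Then β = ((-14) − 9·(-646/227))/4 = 659/227.

α = -2.8458, β = 2.9031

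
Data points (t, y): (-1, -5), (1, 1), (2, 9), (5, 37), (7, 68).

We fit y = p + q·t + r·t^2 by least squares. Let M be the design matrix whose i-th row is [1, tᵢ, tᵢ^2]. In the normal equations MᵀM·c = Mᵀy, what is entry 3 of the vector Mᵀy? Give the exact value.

Entry 3 ↔ basis t^2, so (Mᵀy)_{3} = Σᵢ (t^2)·yᵢ = (1)·(-5) + (1)·(1) + (4)·(9) + (25)·(37) + (49)·(68) = 4289.

4289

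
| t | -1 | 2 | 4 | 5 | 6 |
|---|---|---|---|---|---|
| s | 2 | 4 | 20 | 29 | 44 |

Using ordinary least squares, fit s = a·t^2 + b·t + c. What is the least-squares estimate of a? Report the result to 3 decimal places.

From the data, Σt^2·t^2 = 2194, Σt^2·t = 412, Σt^2 = 82, Σt·t = 82, Σt = 16, Σ1 = 5.
Right-hand side: Σt^2·s = 2647, Σt·s = 495, Σs = 99.
Solving the 3×3 system (Gaussian elimination) gives a = 85/66, b = -31/66, c = 2/11.

a = 1.288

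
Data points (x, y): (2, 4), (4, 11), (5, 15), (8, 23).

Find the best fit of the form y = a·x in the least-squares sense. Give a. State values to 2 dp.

a = 2.85

Normal-equation sums: Σx·x = 109.
For Mᵀy: Σx·y = 311.
a = 311/109 = 2.85321.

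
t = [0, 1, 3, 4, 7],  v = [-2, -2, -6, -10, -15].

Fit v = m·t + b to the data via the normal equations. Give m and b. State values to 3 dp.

With design matrix A, AᵀA = [[75, 15]; [15, 5]] and Aᵀv = [-165, -35]ᵀ.
Eliminating b: 5·(row 1) − 15·(row 2) gives 150·m = 5·(-165) − 15·(-35) = -300, so m = -2.
Then b = ((-35) − 15·(-2))/5 = -1.

m = -2.000, b = -1.000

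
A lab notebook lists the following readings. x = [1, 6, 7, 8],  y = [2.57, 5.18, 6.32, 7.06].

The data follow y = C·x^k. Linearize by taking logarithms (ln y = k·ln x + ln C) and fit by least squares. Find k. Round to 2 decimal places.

k = 0.46

Linearized form: ln y = k·ln x + ln C. From the 4 transformed points,
XᵀX = [[11.3210, 5.8171]; [5.8171, 4]], rhs = [10.5990, 6.3869]ᵀ  (here Σln x = 5.8171, Σ(ln x)² = 11.3210, Σln y = 6.3869, Σln x·ln y = 10.5990).
Slope k = (n·Σln x·ln y − Σln x·Σln y)/(n·Σ(ln x)² − (Σln x)²) = (4·10.5990 − 5.8171·6.3869)/11.4454 = 0.45806; ln C = (Σln y − k·Σln x)/n = 0.93057.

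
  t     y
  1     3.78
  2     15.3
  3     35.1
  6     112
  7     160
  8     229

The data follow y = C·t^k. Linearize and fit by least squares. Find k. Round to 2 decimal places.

Linearized form: ln y = k·ln t + ln C. From the 6 transformed points,
Σln t = 7.6089, Σ(ln t)² = 13.0084, Σln y = 22.8432, Σln t·ln y = 35.4292.
Normal system: [[13.0084, 7.6089]; [7.6089, 6]]·[k, ln C]ᵀ = [35.4292, 22.8432]ᵀ.
Solving (det = 20.1558): k = 1.92326, ln C = 1.36823.

k = 1.92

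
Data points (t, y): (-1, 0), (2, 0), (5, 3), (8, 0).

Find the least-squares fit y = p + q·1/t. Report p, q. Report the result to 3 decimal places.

Entries of MᵀM: Σ1 = 4, Σ1/t = -7/40, Σ1/t·1/t = 2089/1600.
Moment sums: Σy = 3, Σ1/t·y = 3/5.
Determinant 4·(2089/1600) − (-7/40)² = 8307/1600.
p = (3·(2089/1600) − (-7/40)·(3/5))/(8307/1600) = 55/71; q = (4·(3/5) − (-7/40)·3)/(8307/1600) = 40/71.

p = 0.775, q = 0.563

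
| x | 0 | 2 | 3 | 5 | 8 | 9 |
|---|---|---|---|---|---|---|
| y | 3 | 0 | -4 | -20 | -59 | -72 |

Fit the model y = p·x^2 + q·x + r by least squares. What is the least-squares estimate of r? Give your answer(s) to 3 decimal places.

From the data, Σx^2·x^2 = 11379, Σx^2·x = 1401, Σx^2 = 183, Σx·x = 183, Σx = 27, Σ1 = 6.
And Σx^2·y = -10144, Σx·y = -1232, Σy = -152.
AᵀA·[p, q, r]ᵀ = Aᵀy becomes [[11379, 1401, 183]; [1401, 183, 27]; [183, 27, 6]]·[p, q, r]ᵀ = [-10144, -1232, -152]ᵀ.
Row-reducing yields p = -29/30, q = 1/6, r = 17/5.

r = 3.400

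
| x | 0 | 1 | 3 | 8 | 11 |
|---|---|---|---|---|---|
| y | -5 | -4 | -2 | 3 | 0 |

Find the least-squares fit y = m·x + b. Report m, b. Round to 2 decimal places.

m = 0.57, b = -4.22

The normal system MᵀM·[m, b]ᵀ = Mᵀy is [[195, 23]; [23, 5]]·[m, b]ᵀ = [14, -8]ᵀ.
Eliminating b: 5·(row 1) − 23·(row 2) gives 446·m = 5·14 − 23·(-8) = 254, so m = 127/223.
Then b = ((-8) − 23·(127/223))/5 = -941/223.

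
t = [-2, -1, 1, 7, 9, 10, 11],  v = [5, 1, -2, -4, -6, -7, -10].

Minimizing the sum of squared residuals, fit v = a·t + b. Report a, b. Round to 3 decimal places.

a = -0.879, b = 1.110

The normal equations are: 357·a + 35·b = -275;  35·a + 7·b = -23.
Determinant 357·7 − 35² = 1274.
a = ((-275)·7 − 35·(-23))/1274 = -80/91; b = (357·(-23) − 35·(-275))/1274 = 101/91.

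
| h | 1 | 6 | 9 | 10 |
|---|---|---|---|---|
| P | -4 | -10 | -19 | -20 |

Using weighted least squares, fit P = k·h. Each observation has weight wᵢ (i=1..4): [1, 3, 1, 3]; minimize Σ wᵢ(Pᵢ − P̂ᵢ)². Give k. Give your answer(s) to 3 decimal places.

Normal-equation sums: Σwᵢ·h·h = 490.
And Σwᵢ·h·P = -955.
Hence k = -955 / 490 ≈ -1.94898.

k = -1.949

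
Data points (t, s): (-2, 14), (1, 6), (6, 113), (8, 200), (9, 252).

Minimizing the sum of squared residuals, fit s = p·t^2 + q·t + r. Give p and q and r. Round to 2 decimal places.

p = 3.06, q = 0.17, r = 2.29

The normal system MᵀM·[p, q, r]ᵀ = Mᵀs is [[11970, 1450, 186]; [1450, 186, 22]; [186, 22, 5]]·[p, q, r]ᵀ = [37342, 4524, 585]ᵀ.
Solving the 3×3 system (Gaussian elimination) gives p = 197645/64516, q = 10915/64516, r = 36988/16129.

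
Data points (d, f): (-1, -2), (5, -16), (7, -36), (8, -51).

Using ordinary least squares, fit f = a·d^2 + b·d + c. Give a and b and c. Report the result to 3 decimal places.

a = -1.040, b = 1.891, c = 0.901

Forming AᵀA = [[7123, 979, 139]; [979, 139, 19]; [139, 19, 4]] and Aᵀf = [-5430, -738, -105]ᵀ gives AᵀA·[a, b, c]ᵀ = Aᵀf.
Inverting the 3×3 Gram matrix, [a, b, c]ᵀ = [-235/226, 2137/1130, 509/565]ᵀ.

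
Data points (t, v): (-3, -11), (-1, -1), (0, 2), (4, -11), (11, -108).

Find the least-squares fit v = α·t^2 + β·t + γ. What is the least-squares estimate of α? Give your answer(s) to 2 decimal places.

Entries of XᵀX: Σt^2·t^2 = 14979, Σt^2·t = 1367, Σt^2 = 147, Σt·t = 147, Σt = 11, Σ1 = 5.
Right-hand side: Σt^2·v = -13344, Σt·v = -1198, Σv = -129.
Inverting the 3×3 Gram matrix, [α, β, γ]ᵀ = [-136783/137252, 140643/137252, 42726/34313]ᵀ.

α = -1.00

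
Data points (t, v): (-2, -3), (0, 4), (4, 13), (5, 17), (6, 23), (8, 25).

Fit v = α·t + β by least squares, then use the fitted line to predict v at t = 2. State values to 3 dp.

The normal equations are: 145·α + 21·β = 481;  21·α + 6·β = 79.
(Σt·t = 145, Σt = 21, Σ1 = 6, Σt·v = 481, Σv = 79.)
Eliminating β: 6·(row 1) − 21·(row 2) gives 429·α = 6·481 − 21·79 = 1227, so α = 409/143.
Then β = (79 − 21·(409/143))/6 = 1354/429.
At t = 2: v̂ = (409/143)·(2) + (1354/429)·(1) = 3808/429.

v̂ = 8.876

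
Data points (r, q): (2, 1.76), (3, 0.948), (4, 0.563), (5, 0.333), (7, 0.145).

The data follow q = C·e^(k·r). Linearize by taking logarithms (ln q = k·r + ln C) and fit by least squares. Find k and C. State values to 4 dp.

k = -0.4967, C = 4.3385

Taking logs, ln q = k·r + ln C, so regress ln q on r.
XᵀX = [[103.0000, 21.0000]; [21.0000, 5]], rhs = [-20.3427, -3.0932]ᵀ  (here Σr = 21.0000, Σ(r)² = 103.0000, Σln q = -3.0932, Σr·ln q = -20.3427).
Slope k = (n·Σr·ln q − Σr·Σln q)/(n·Σ(r)² − (Σr)²) = (5·-20.3427 − 21.0000·-3.0932)/74.0000 = -0.49671; ln C = (Σln q − k·Σr)/n = 1.46753, so C = exp(1.46753) = 4.33851.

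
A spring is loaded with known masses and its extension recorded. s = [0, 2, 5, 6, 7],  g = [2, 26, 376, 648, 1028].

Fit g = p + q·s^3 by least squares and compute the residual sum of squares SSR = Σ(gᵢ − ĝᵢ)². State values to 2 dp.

SSR = 0.02

The normal system AᵀA·[p, q]ᵀ = Aᵀg is [[5, 692]; [692, 179994]]·[p, q]ᵀ = [2080, 539780]ᵀ.
det = 5·179994 − 692² = 421106.
p = (2080·179994 − 692·539780)/421106 = 429880/210553; q = (5·539780 − 692·2080)/421106 = 629770/210553.
Residuals: -8774/210553, 6338/210553, 16798/210553, -21856/210553, 7494/210553; SSR = 4432/210553.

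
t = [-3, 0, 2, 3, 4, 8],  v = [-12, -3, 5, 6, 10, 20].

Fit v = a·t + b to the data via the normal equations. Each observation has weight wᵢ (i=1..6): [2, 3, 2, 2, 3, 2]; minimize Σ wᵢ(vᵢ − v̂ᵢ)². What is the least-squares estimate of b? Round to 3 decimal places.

Normal-equation sums: Σwᵢ·t·t = 220, Σwᵢ·t = 32, Σwᵢ·1 = 14.
Right-hand side: Σwᵢ·t·v = 568, Σwᵢ·v = 59.
So XᵀWX·[a, b]ᵀ = XᵀWv: [[220, 32]; [32, 14]]·[a, b]ᵀ = [568, 59]ᵀ.
Eliminating b: 14·(row 1) − 32·(row 2) gives 2056·a = 14·568 − 32·59 = 6064, so a = 758/257.
Then b = (59 − 32·(758/257))/14 = -1299/514.

b = -2.527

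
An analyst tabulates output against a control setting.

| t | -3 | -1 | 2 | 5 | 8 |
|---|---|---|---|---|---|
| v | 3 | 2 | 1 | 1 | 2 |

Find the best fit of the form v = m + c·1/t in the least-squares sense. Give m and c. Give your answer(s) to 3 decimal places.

m = 1.715, c = -0.831

With design matrix A, AᵀA = [[5, -61/120]; [-61/120, 20401/14400]] and Aᵀv = [9, -41/20]ᵀ.
Determinant 5·(20401/14400) − (-61/120)² = 24571/3600.
m = (9·(20401/14400) − (-61/120)·(-41/20))/(24571/3600) = 168603/98284; c = (5·(-41/20) − (-61/120)·9)/(24571/3600) = -20430/24571.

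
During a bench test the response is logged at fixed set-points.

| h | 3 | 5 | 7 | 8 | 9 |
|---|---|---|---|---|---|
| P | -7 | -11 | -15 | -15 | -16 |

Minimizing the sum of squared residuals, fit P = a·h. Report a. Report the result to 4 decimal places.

a = -1.9518

Setting ∂/∂a … = 0 gives: 228·a = -445.
(Σh·h = 228, Σh·P = -445.)
Hence a = -445 / 228 ≈ -1.95175.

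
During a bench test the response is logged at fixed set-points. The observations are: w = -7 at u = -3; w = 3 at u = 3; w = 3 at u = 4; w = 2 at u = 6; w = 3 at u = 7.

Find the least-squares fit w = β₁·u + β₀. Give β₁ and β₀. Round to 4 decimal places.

β₁ = 1.0033, β₀ = -2.6111

Entries of MᵀM: Σu·u = 119, Σu = 17, Σ1 = 5.
Moment sums: Σu·w = 75, Σw = 4.
MᵀM·[β₁, β₀]ᵀ = Mᵀw becomes [[119, 17]; [17, 5]]·[β₁, β₀]ᵀ = [75, 4]ᵀ.
Determinant 119·5 − 17² = 306.
β₁ = (75·5 − 17·4)/306 = 307/306; β₀ = (119·4 − 17·75)/306 = -47/18.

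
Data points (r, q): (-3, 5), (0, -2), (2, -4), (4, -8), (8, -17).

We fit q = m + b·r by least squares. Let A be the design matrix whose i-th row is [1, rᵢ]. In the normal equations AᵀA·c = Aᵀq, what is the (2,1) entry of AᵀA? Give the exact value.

11

Row 2 ↔ basis r, column 1 ↔ basis 1, so (AᵀA)_{2,1} = Σᵢ r = (-3)·(1) + (0)·(1) + (2)·(1) + (4)·(1) + (8)·(1) = 11.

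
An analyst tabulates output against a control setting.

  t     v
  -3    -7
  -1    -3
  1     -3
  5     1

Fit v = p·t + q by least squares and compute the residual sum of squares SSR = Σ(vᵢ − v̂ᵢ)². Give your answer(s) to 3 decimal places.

Entries of AᵀA: Σt·t = 36, Σt = 2, Σ1 = 4.
And Σt·v = 26, Σv = -12.
AᵀA·[p, q]ᵀ = Aᵀv becomes [[36, 2]; [2, 4]]·[p, q]ᵀ = [26, -12]ᵀ.
Eliminating q: 4·(row 1) − 2·(row 2) gives 140·p = 4·26 − 2·(-12) = 128, so p = 32/35.
Then q = ((-12) − 2·(32/35))/4 = -121/35.
Residuals: -4/5, 48/35, -16/35, -4/35; SSR = 96/35.

SSR = 2.743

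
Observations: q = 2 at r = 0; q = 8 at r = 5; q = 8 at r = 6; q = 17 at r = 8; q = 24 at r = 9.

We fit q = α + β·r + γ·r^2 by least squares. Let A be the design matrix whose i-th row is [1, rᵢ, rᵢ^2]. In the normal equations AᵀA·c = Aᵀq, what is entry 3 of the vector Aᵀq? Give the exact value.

Entry 3 ↔ basis r^2, so (Aᵀq)_{3} = Σᵢ (r^2)·qᵢ = (0)·(2) + (25)·(8) + (36)·(8) + (64)·(17) + (81)·(24) = 3520.

3520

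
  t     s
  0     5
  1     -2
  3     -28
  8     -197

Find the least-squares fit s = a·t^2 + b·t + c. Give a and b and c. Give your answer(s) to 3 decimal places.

a = -2.841, b = -2.434, c = 4.365

Normal-equation sums: Σt^2·t^2 = 4178, Σt^2·t = 540, Σt^2 = 74, Σt·t = 74, Σt = 12, Σ1 = 4.
For Aᵀs: Σt^2·s = -12862, Σt·s = -1662, Σs = -222.
Normal equations: [[4178, 540, 74]; [540, 74, 12]; [74, 12, 4]]·[a, b, c]ᵀ = [-12862, -1662, -222]ᵀ.
Inverting the 3×3 Gram matrix, [a, b, c]ᵀ = [-7981/2809, -129/53, 12260/2809]ᵀ.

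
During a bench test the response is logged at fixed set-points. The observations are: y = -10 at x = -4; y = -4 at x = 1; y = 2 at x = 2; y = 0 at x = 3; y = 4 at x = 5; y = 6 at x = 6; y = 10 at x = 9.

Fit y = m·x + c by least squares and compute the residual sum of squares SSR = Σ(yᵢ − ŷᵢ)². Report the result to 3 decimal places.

With design matrix M, MᵀM = [[172, 22]; [22, 7]] and Mᵀy = [186, 8]ᵀ.
Eliminating c: 7·(row 1) − 22·(row 2) gives 720·m = 7·186 − 22·8 = 1126, so m = 563/360.
Then c = (8 − 22·(563/360))/7 = -679/180.
Residuals: 1/36, -43/24, 119/45, -331/360, -17/360, 7/18, -109/360; SSR = 2033/180.

SSR = 11.294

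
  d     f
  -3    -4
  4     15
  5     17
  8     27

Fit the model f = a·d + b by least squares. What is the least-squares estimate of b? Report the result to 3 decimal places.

Normal-equation sums: Σd·d = 114, Σd = 14, Σ1 = 4.
And Σd·f = 373, Σf = 55.
Normal equations: [[114, 14]; [14, 4]]·[a, b]ᵀ = [373, 55]ᵀ.
Eliminating b: 4·(row 1) − 14·(row 2) gives 260·a = 4·373 − 14·55 = 722, so a = 361/130.
Then b = (55 − 14·(361/130))/4 = 262/65.

b = 4.031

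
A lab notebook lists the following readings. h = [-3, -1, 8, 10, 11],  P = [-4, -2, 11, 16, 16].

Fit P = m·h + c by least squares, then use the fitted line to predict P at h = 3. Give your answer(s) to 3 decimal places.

P̂ = 4.424

MᵀM·[m, c]ᵀ = MᵀP reads: 295·m + 25·c = 438;  25·m + 5·c = 37.
(Σh·h = 295, Σh = 25, Σ1 = 5, Σh·P = 438, ΣP = 37.)
Determinant 295·5 − 25² = 850.
m = (438·5 − 25·37)/850 = 253/170; c = (295·37 − 25·438)/850 = -7/170.
At h = 3: P̂ = (253/170)·(3) + (-7/170)·(1) = 376/85.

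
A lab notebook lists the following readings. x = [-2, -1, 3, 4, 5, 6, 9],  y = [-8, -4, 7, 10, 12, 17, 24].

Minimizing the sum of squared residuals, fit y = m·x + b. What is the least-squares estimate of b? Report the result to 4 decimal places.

b = -1.6561

Entries of AᵀA: Σx·x = 172, Σx = 24, Σ1 = 7.
And Σx·y = 459, Σy = 58.
AᵀA·[m, b]ᵀ = Aᵀy becomes [[172, 24]; [24, 7]]·[m, b]ᵀ = [459, 58]ᵀ.
Determinant 172·7 − 24² = 628.
m = (459·7 − 24·58)/628 = 1821/628; b = (172·58 − 24·459)/628 = -260/157.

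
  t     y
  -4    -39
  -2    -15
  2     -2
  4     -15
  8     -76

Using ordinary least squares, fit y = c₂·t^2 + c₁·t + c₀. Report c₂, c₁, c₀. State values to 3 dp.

c₂ = -1.532, c₁ = 3.055, c₀ = -2.424

The normal system MᵀM·[c₂, c₁, c₀]ᵀ = Mᵀy is [[4640, 512, 104]; [512, 104, 8]; [104, 8, 5]]·[c₂, c₁, c₀]ᵀ = [-5796, -486, -147]ᵀ.
Inverting the 3×3 Gram matrix, [c₂, c₁, c₀]ᵀ = [-2831/1848, 941/308, -80/33]ᵀ.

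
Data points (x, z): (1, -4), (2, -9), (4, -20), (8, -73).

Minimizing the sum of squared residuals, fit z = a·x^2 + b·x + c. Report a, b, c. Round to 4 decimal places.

a = -1.1102, b = 0.2468, c = -3.8333

Entries of MᵀM: Σx^2·x^2 = 4369, Σx^2·x = 585, Σx^2 = 85, Σx·x = 85, Σx = 15, Σ1 = 4.
And Σx^2·z = -5032, Σx·z = -686, Σz = -106.
So MᵀM·[a, b, c]ᵀ = Mᵀz: [[4369, 585, 85]; [585, 85, 15]; [85, 15, 4]]·[a, b, c]ᵀ = [-5032, -686, -106]ᵀ.
Solving the 3×3 system (Gaussian elimination) gives a = -413/372, b = 153/620, c = -23/6.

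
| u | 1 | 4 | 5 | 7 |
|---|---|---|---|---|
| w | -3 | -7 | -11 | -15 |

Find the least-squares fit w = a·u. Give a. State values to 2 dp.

Entries of XᵀX: Σu·u = 91.
And Σu·w = -191.
So XᵀX·[a]ᵀ = Xᵀw: [[91]]·[a]ᵀ = [-191]ᵀ.
a = (-191)/91 = -2.0989.

a = -2.10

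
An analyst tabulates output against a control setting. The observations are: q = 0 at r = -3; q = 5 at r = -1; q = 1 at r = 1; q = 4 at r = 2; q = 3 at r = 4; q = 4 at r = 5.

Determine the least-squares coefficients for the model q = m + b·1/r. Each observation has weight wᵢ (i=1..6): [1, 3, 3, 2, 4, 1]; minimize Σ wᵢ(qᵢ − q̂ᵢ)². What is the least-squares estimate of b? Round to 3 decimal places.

Setting ∂/∂m … = 0 gives: 14·m + (28/15)·b = 42;  (28/15)·m + (6211/900)·b = -21/5.
Δ = 14·(6211/900) − (28/15)² = 41909/450.
m = (42·(6211/900) − (28/15)·(-21/5))/(41909/450) = 19137/5987; b = (14·(-21/5) − (28/15)·42)/(41909/450) = -8820/5987.

b = -1.473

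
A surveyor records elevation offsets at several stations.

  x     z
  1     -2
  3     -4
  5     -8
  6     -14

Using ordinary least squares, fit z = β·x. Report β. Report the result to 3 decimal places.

β = -1.944

The normal equations are: 71·β = -138.
(Σx·x = 71, Σx·z = -138.)
Hence β = -138 / 71 ≈ -1.94366.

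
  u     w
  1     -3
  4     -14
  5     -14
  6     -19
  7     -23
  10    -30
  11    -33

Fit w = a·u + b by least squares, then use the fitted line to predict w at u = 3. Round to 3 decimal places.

Setting ∂/∂a … = 0 gives: 348·a + 44·b = -1067;  44·a + 7·b = -136.
(Σu·u = 348, Σu = 44, Σ1 = 7, Σu·w = -1067, Σw = -136.)
Δ = 348·7 − 44² = 500.
a = ((-1067)·7 − 44·(-136))/500 = -297/100; b = (348·(-136) − 44·(-1067))/500 = -19/25.
At u = 3: ŵ = (-297/100)·(3) + (-19/25)·(1) = -967/100.

ŵ = -9.670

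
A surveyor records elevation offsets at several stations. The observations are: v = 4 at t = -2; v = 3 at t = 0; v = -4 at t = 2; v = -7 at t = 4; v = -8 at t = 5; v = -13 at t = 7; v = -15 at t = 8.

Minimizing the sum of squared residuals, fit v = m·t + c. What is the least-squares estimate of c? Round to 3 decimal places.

The normal system AᵀA·[m, c]ᵀ = Aᵀv is [[162, 24]; [24, 7]]·[m, c]ᵀ = [-295, -40]ᵀ.
det = 162·7 − 24² = 558.
m = ((-295)·7 − 24·(-40))/558 = -1105/558; c = (162·(-40) − 24·(-295))/558 = 100/93.

c = 1.075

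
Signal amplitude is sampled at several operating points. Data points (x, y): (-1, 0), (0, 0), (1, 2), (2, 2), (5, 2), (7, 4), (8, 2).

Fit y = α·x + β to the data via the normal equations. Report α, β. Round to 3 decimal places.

α = 0.298, β = 0.779

Normal-equation sums: Σx·x = 144, Σx = 22, Σ1 = 7.
For Mᵀy: Σx·y = 60, Σy = 12.
Normal equations: [[144, 22]; [22, 7]]·[α, β]ᵀ = [60, 12]ᵀ.
Determinant 144·7 − 22² = 524.
α = (60·7 − 22·12)/524 = 39/131; β = (144·12 − 22·60)/524 = 102/131.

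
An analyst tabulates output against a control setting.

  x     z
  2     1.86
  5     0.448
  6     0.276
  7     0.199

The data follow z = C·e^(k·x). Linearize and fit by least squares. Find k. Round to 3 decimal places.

k = -0.456

With ln zᵢ as the transformed response and xᵢ as the regressor:
XᵀX = [[114.0000, 20.0000]; [20.0000, 4]], rhs = [-21.7989, -3.0842]ᵀ  (here Σx = 20.0000, Σ(x)² = 114.0000, Σln z = -3.0842, Σx·ln z = -21.7989).
Δ = 114.0000·4 − (20.0000)² = 56.0000; k = (-21.7989·4 − 20.0000·-3.0842)/56.0000 = -0.45557, ln C = (114.0000·-3.0842 − 20.0000·-21.7989)/56.0000 = 1.50680.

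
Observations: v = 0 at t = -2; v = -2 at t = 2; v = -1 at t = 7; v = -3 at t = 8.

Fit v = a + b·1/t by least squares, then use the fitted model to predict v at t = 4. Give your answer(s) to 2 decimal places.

v̂ = -1.89

Setting ∂/∂a … = 0 gives: 4·a + (15/56)·b = -6;  (15/56)·a + (1681/3136)·b = -85/56.
det = 4·(1681/3136) − (15/56)² = 6499/3136.
a = ((-6)·(1681/3136) − (15/56)·(-85/56))/(6499/3136) = -8811/6499; b = (4·(-85/56) − (15/56)·(-6))/(6499/3136) = -14000/6499.
At t = 4: v̂ = (-8811/6499)·(1) + (-14000/6499)·(1/4) = -12311/6499.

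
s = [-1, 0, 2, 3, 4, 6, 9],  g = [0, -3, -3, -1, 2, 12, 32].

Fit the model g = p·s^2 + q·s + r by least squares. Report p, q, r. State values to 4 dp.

Setting ∂/∂p … = 0 gives: 8211·p + 1043·q + 147·r = 3035;  1043·p + 147·q + 23·r = 359;  147·p + 23·q + 7·r = 39.
(Σs^2·s^2 = 8211, Σs^2·s = 1043, Σs^2 = 147, Σs·s = 147, Σs = 23, Σ1 = 7, Σs^2·g = 3035, Σs·g = 359, Σg = 39.)
Solving the 3×3 system (Gaussian elimination) gives p = 2538/4585, q = -3628/3275, r = -7903/3275.

p = 0.5535, q = -1.1078, r = -2.4131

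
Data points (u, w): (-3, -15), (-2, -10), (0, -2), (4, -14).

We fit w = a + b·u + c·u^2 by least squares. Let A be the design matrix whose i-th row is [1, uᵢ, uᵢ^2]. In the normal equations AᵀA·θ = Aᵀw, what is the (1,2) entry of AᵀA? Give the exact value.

-1

Row 1 ↔ basis 1, column 2 ↔ basis u, so (AᵀA)_{1,2} = Σᵢ u = (1)·(-3) + (1)·(-2) + (1)·(0) + (1)·(4) = -1.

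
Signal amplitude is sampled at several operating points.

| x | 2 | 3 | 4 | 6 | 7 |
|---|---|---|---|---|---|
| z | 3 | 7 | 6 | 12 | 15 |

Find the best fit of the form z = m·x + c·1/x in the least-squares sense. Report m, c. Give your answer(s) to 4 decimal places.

From the data, Σx·x = 114, Σx·1/x = 5, Σ1/x·1/x = 3329/7056.
For Mᵀz: Σx·z = 228, Σ1/x·z = 199/21.
So MᵀM·[m, c]ᵀ = Mᵀz: [[114, 5]; [5, 3329/7056]]·[m, c]ᵀ = [228, 199/21]ᵀ.
Δ = 114·(3329/7056) − 5² = 33851/1176.
m = (228·(3329/7056) − 5·(199/21))/(33851/1176) = 70782/33851; c = (114·(199/21) − 5·228)/(33851/1176) = -70224/33851.

m = 2.0910, c = -2.0745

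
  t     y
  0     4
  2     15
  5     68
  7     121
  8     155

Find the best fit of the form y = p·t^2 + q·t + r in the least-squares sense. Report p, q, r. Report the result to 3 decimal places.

Compute the Gram sums: Σt^2·t^2 = 7138, Σt^2·t = 988, Σt^2 = 142, Σt·t = 142, Σt = 22, Σ1 = 5.
And Σt^2·y = 17609, Σt·y = 2457, Σy = 363.
Normal equations: [[7138, 988, 142]; [988, 142, 22]; [142, 22, 5]]·[p, q, r]ᵀ = [17609, 2457, 363]ᵀ.
Row-reducing yields p = 44179/21102, q = 46409/21102, r = 12187/3517.

p = 2.094, q = 2.199, r = 3.465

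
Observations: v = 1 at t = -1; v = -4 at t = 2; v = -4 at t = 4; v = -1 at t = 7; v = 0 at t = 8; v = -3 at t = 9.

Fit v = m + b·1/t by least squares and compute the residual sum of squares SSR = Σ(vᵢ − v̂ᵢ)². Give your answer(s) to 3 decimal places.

Normal-equation sums: Σ1 = 6, Σ1/t = 65/504, Σ1/t·1/t = 345685/254016.
Moment sums: Σv = -11, Σ1/t·v = -94/21.
AᵀA·[m, b]ᵀ = Aᵀv becomes [[6, 65/504]; [65/504, 345685/254016]]·[m, b]ᵀ = [-11, -94/21]ᵀ.
det = 6·(345685/254016) − (65/504)² = 2069885/254016.
m = ((-11)·(345685/254016) − (65/504)·(-94/21))/(2069885/254016) = -731179/413977; b = (6·(-94/21) − (65/504)·(-11))/(2069885/254016) = -6461784/2069885.
Residuals: -736004/2069885, -1392753/2069885, -3008199/2069885, 2509122/2069885, 4463618/2069885, -1835784/2069885; SSR = 19866034/2069885.

SSR = 9.598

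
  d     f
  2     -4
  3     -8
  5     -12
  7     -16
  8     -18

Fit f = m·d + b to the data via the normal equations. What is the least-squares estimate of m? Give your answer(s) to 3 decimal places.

Setting ∂/∂m … = 0 gives: 151·m + 25·b = -348;  25·m + 5·b = -58.
Determinant 151·5 − 25² = 130.
m = ((-348)·5 − 25·(-58))/130 = -29/13; b = (151·(-58) − 25·(-348))/130 = -29/65.

m = -2.231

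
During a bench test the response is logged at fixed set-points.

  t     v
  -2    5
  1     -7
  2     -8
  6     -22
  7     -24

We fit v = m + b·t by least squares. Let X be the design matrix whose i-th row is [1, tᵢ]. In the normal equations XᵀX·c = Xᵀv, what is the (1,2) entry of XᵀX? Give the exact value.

Row 1 ↔ basis 1, column 2 ↔ basis t, so (XᵀX)_{1,2} = Σᵢ t = (1)·(-2) + (1)·(1) + (1)·(2) + (1)·(6) + (1)·(7) = 14.

14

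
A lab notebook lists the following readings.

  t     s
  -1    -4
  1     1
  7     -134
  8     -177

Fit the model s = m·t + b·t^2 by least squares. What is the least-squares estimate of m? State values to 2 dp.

Compute the Gram sums: Σt·t = 115, Σt·t^2 = 855, Σt^2·t^2 = 6499.
And Σt·s = -2349, Σt^2·s = -17897.
So XᵀX·[m, b]ᵀ = Xᵀs: [[115, 855]; [855, 6499]]·[m, b]ᵀ = [-2349, -17897]ᵀ.
Determinant 115·6499 − 855² = 16360.
m = ((-2349)·6499 − 855·(-17897))/16360 = 4473/2045; b = (115·(-17897) − 855·(-2349))/16360 = -1244/409.

m = 2.19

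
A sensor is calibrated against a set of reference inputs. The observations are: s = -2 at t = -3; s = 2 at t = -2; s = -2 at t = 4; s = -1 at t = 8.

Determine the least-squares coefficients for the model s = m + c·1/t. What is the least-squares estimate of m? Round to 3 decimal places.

The normal equations are: 4·m + (-11/24)·c = -3;  (-11/24)·m + (253/576)·c = -23/24.
(Σ1 = 4, Σ1/t = -11/24, Σ1/t·1/t = 253/576, Σs = -3, Σ1/t·s = -23/24.)
Δ = 4·(253/576) − (-11/24)² = 99/64.
m = ((-3)·(253/576) − (-11/24)·(-23/24))/(99/64) = -92/81; c = (4·(-23/24) − (-11/24)·(-3))/(99/64) = -1000/297.

m = -1.136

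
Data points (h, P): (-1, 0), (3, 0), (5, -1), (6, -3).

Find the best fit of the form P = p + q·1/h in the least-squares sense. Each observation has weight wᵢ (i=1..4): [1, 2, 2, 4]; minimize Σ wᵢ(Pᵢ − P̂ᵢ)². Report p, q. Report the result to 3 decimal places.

Entries of XᵀWX: Σwᵢ·1 = 9, Σwᵢ·1/h = 11/15, Σwᵢ·1/h·1/h = 106/75.
And Σwᵢ·P = -14, Σwᵢ·1/h·P = -12/5.
So XᵀWX·[p, q]ᵀ = XᵀWP: [[9, 11/15]; [11/15, 106/75]]·[p, q]ᵀ = [-14, -12/5]ᵀ.
det = 9·(106/75) − (11/15)² = 2741/225.
p = ((-14)·(106/75) − (11/15)·(-12/5))/(2741/225) = -4056/2741; q = (9·(-12/5) − (11/15)·(-14))/(2741/225) = -2550/2741.

p = -1.480, q = -0.930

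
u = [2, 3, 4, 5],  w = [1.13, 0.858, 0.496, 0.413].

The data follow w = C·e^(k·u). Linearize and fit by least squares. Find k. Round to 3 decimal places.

k = -0.357

With ln wᵢ as the transformed response and uᵢ as the regressor:
Σu = 14.0000, Σ(u)² = 54.0000, Σln w = -1.6164, Σu·ln w = -7.4413.
Equations: 54.0000·k + 14.0000·ln C = -7.4413;  14.0000·k + 4·ln C = -1.6164.
Δ = 54.0000·4 − (14.0000)² = 20.0000; k = (-7.4413·4 − 14.0000·-1.6164)/20.0000 = -0.35676, ln C = (54.0000·-1.6164 − 14.0000·-7.4413)/20.0000 = 0.84456.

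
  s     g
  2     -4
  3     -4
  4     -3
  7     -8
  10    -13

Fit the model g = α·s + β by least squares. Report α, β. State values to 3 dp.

α = -1.206, β = -0.131

From the data, Σs·s = 178, Σs = 26, Σ1 = 5.
For Mᵀg: Σs·g = -218, Σg = -32.
det = 178·5 − 26² = 214.
α = ((-218)·5 − 26·(-32))/214 = -129/107; β = (178·(-32) − 26·(-218))/214 = -14/107.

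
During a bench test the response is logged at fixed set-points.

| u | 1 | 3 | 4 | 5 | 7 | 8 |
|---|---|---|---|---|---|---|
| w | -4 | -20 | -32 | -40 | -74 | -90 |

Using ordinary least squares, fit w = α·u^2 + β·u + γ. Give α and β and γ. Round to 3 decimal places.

With design matrix X, XᵀX = [[7460, 1072, 164]; [1072, 164, 28]; [164, 28, 6]] and Xᵀw = [-11082, -1630, -260]ᵀ.
Inverting the 3×3 Gram matrix, [α, β, γ]ᵀ = [-71/78, -1609/390, 4/5]ᵀ.

α = -0.910, β = -4.126, γ = 0.800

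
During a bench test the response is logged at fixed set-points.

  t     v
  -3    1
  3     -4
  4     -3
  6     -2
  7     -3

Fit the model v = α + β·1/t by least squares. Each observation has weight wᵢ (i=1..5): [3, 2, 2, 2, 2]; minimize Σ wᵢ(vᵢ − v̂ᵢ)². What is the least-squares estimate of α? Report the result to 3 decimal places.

Normal-equation sums: Σwᵢ·1 = 11, Σwᵢ·1/t = 11/14, Σwᵢ·1/t·1/t = 2741/3528.
Right-hand side: Σwᵢ·v = -21, Σwᵢ·1/t·v = -281/42.
det = 11·(2741/3528) − (11/14)² = 27973/3528.
α = ((-21)·(2741/3528) − (11/14)·(-281/42))/(27973/3528) = -39015/27973; β = (11·(-281/42) − (11/14)·(-21))/(27973/3528) = -18312/2543.

α = -1.395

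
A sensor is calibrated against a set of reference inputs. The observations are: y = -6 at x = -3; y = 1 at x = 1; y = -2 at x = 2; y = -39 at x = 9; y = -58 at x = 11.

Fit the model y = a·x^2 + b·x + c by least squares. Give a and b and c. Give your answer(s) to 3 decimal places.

a = -0.517, b = 0.372, c = 0.030

Compute the Gram sums: Σx^2·x^2 = 21300, Σx^2·x = 2042, Σx^2 = 216, Σx·x = 216, Σx = 20, Σ1 = 5.
And Σx^2·y = -10238, Σx·y = -974, Σy = -104.
Solving the 3×3 system (Gaussian elimination) gives a = -155029/300091, b = 111569/300091, c = 9084/300091.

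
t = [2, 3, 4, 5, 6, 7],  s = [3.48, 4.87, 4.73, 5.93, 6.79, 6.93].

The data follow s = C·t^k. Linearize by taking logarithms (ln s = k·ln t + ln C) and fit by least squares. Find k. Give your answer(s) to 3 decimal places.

Let Y = ln s. Fitting Y = k·ln t + ln C by least squares:
Σln t = 8.5252, Σ(ln t)² = 13.1965, Σln s = 10.0154, Σln t·ln s = 14.8217.
Normal system: [[13.1965, 8.5252]; [8.5252, 6]]·[k, ln C]ᵀ = [14.8217, 10.0154]ᵀ.
Slope k = (n·Σln t·ln s − Σln t·Σln s)/(n·Σ(ln t)² − (Σln t)²) = (6·14.8217 − 8.5252·10.0154)/6.5005 = 0.54568; ln C = (Σln s − k·Σln t)/n = 0.89390.

k = 0.546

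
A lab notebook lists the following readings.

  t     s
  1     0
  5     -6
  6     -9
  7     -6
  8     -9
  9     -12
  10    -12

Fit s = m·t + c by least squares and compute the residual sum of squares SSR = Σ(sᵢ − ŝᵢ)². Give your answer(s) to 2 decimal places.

With design matrix M, MᵀM = [[356, 46]; [46, 7]] and Mᵀs = [-426, -54]ᵀ.
det = 356·7 − 46² = 376.
m = ((-426)·7 − 46·(-54))/376 = -249/188; c = (356·(-54) − 46·(-426))/376 = 93/94.
Residuals: 63/188, -69/188, -96/47, 429/188, 57/94, -201/188, 12/47; SSR = 1053/94.

SSR = 11.20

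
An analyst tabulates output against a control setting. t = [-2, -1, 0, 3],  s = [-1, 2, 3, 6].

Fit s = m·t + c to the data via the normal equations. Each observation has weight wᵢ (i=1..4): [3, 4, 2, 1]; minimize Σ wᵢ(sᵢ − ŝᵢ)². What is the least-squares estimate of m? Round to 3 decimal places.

m = 1.388

Forming MᵀWM = [[25, -7]; [-7, 10]] and MᵀWs = [16, 17]ᵀ gives MᵀWM·[m, c]ᵀ = MᵀWs.
det = 25·10 − (-7)² = 201.
m = (16·10 − (-7)·17)/201 = 93/67; c = (25·17 − (-7)·16)/201 = 179/67.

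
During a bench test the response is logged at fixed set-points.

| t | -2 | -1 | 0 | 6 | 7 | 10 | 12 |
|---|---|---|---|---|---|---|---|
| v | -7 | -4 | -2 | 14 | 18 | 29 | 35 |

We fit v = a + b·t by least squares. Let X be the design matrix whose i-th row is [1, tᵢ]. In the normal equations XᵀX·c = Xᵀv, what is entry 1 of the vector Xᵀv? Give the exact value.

83

Entry 1 ↔ basis 1, so (Xᵀv)_{1} = Σᵢ vᵢ = (1)·(-7) + (1)·(-4) + (1)·(-2) + (1)·(14) + (1)·(18) + (1)·(29) + (1)·(35) = 83.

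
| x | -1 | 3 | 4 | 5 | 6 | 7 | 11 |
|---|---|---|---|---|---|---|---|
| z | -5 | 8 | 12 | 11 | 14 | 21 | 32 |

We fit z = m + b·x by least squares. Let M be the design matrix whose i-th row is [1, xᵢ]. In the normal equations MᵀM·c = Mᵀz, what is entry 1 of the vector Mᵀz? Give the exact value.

Entry 1 ↔ basis 1, so (Mᵀz)_{1} = Σᵢ zᵢ = (1)·(-5) + (1)·(8) + (1)·(12) + (1)·(11) + (1)·(14) + (1)·(21) + (1)·(32) = 93.

93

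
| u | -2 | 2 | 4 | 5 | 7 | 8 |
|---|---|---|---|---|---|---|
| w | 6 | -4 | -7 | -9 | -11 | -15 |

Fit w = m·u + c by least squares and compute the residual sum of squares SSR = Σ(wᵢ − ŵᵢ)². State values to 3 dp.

SSR = 5.273

With design matrix M, MᵀM = [[162, 24]; [24, 6]] and Mᵀw = [-290, -40]ᵀ.
Eliminating c: 6·(row 1) − 24·(row 2) gives 396·m = 6·(-290) − 24·(-40) = -780, so m = -65/33.
Then c = ((-40) − 24·(-65/33))/6 = 40/33.
Residuals: 28/33, -14/11, -1/3, -4/11, 52/33, -5/11; SSR = 58/11.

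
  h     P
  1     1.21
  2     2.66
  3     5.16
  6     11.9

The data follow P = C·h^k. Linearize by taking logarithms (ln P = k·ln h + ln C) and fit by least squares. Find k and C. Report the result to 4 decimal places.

Taking logs, ln P = k·ln h + ln C, so regress ln P on ln h.
Σln h = 3.5835, Σ(ln h)² = 4.8978, Σln P = 5.2864, Σln h·ln P = 6.9182.
Equations: 4.8978·k + 3.5835·ln C = 6.9182;  3.5835·k + 4·ln C = 5.2864.
Slope k = (n·Σln h·ln P − Σln h·Σln P)/(n·Σ(ln h)² − (Σln h)²) = (4·6.9182 − 3.5835·5.2864)/6.7496 = 1.29325; ln C = (Σln P − k·Σln h)/n = 0.16300, so C = exp(0.16300) = 1.17704.

k = 1.2933, C = 1.1770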